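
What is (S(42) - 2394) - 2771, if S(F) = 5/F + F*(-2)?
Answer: -220453/42 ≈ -5248.9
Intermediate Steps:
S(F) = -2*F + 5/F (S(F) = 5/F - 2*F = -2*F + 5/F)
(S(42) - 2394) - 2771 = ((-2*42 + 5/42) - 2394) - 2771 = ((-84 + 5*(1/42)) - 2394) - 2771 = ((-84 + 5/42) - 2394) - 2771 = (-3523/42 - 2394) - 2771 = -104071/42 - 2771 = -220453/42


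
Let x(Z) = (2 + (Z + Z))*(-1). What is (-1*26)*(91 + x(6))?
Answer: -2002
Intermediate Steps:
x(Z) = -2 - 2*Z (x(Z) = (2 + 2*Z)*(-1) = -2 - 2*Z)
(-1*26)*(91 + x(6)) = (-1*26)*(91 + (-2 - 2*6)) = -26*(91 + (-2 - 12)) = -26*(91 - 14) = -26*77 = -2002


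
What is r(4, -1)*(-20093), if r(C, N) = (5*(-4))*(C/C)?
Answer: 401860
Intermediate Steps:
r(C, N) = -20 (r(C, N) = -20*1 = -20)
r(4, -1)*(-20093) = -20*(-20093) = 401860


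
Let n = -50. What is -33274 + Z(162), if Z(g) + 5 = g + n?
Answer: -33167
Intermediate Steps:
Z(g) = -55 + g (Z(g) = -5 + (g - 50) = -5 + (-50 + g) = -55 + g)
-33274 + Z(162) = -33274 + (-55 + 162) = -33274 + 107 = -33167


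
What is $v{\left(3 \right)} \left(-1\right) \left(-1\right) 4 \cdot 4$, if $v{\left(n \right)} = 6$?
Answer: $96$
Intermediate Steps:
$v{\left(3 \right)} \left(-1\right) \left(-1\right) 4 \cdot 4 = 6 \left(-1\right) \left(-1\right) 4 \cdot 4 = 6 \cdot 1 \cdot 16 = 6 \cdot 16 = 96$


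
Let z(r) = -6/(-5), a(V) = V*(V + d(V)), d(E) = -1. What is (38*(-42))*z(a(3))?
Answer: -9576/5 ≈ -1915.2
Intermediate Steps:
a(V) = V*(-1 + V) (a(V) = V*(V - 1) = V*(-1 + V))
z(r) = 6/5 (z(r) = -6*(-⅕) = 6/5)
(38*(-42))*z(a(3)) = (38*(-42))*(6/5) = -1596*6/5 = -9576/5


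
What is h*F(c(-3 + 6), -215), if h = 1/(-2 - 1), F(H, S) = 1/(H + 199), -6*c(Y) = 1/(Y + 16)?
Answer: -38/22685 ≈ -0.0016751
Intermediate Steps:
c(Y) = -1/(6*(16 + Y)) (c(Y) = -1/(6*(Y + 16)) = -1/(6*(16 + Y)))
F(H, S) = 1/(199 + H)
h = -⅓ (h = 1/(-3) = -⅓ ≈ -0.33333)
h*F(c(-3 + 6), -215) = -1/(3*(199 - 1/(96 + 6*(-3 + 6)))) = -1/(3*(199 - 1/(96 + 6*3))) = -1/(3*(199 - 1/(96 + 18))) = -1/(3*(199 - 1/114)) = -1/(3*22685/114) = -⅓*114/22685 = -38/22685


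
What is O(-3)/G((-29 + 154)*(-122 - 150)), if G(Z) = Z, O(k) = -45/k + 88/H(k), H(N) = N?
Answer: 43/102000 ≈ 0.00042157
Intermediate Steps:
O(k) = 43/k (O(k) = -45/k + 88/k = 43/k)
O(-3)/G((-29 + 154)*(-122 - 150)) = (43/(-3))/(((-29 + 154)*(-122 - 150))) = (43*(-1/3))/((125*(-272))) = -43/3/(-34000) = -43/3*(-1/34000) = 43/102000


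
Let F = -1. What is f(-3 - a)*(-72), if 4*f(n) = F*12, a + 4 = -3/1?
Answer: 216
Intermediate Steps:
a = -7 (a = -4 - 3/1 = -4 - 3*1 = -4 - 3 = -7)
f(n) = -3 (f(n) = (-1*12)/4 = (¼)*(-12) = -3)
f(-3 - a)*(-72) = -3*(-72) = 216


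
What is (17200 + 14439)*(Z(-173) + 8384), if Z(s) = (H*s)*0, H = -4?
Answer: 265261376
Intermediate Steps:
Z(s) = 0 (Z(s) = -4*s*0 = 0)
(17200 + 14439)*(Z(-173) + 8384) = (17200 + 14439)*(0 + 8384) = 31639*8384 = 265261376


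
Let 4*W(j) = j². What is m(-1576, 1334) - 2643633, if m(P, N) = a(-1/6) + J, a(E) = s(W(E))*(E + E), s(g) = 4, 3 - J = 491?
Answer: -7932367/3 ≈ -2.6441e+6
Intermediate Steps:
J = -488 (J = 3 - 1*491 = 3 - 491 = -488)
W(j) = j²/4
a(E) = 8*E (a(E) = 4*(E + E) = 4*(2*E) = 8*E)
m(P, N) = -1468/3 (m(P, N) = 8*(-1/6) - 488 = 8*(-1*⅙) - 488 = 8*(-⅙) - 488 = -4/3 - 488 = -1468/3)
m(-1576, 1334) - 2643633 = -1468/3 - 2643633 = -7932367/3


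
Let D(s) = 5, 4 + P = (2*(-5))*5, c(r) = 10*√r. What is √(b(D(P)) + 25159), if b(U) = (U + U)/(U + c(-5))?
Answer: √((25161 + 50318*I*√5)/(1 + 2*I*√5)) ≈ 158.62 - 0.001*I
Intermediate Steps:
P = -54 (P = -4 + (2*(-5))*5 = -4 - 10*5 = -4 - 50 = -54)
b(U) = 2*U/(U + 10*I*√5) (b(U) = (U + U)/(U + 10*√(-5)) = (2*U)/(U + 10*(I*√5)) = (2*U)/(U + 10*I*√5) = 2*U/(U + 10*I*√5))
√(b(D(P)) + 25159) = √(2*5/(5 + 10*I*√5) + 25159) = √(10/(5 + 10*I*√5) + 25159) = √(25159 + 10/(5 + 10*I*√5))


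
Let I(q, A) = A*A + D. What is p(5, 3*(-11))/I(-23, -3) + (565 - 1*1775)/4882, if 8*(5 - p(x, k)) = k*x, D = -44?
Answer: -133961/136696 ≈ -0.97999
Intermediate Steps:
I(q, A) = -44 + A² (I(q, A) = A*A - 44 = A² - 44 = -44 + A²)
p(x, k) = 5 - k*x/8
p(5, 3*(-11))/I(-23, -3) + (565 - 1*1775)/4882 = (5 - ⅛*3*(-11)*5)/(-44 + (-3)²) + (565 - 1*1775)/4882 = (5 - ⅛*(-33)*5)/(-44 + 9) + (565 - 1775)*(1/4882) = (5 + 165/8)/(-35) - 1210*1/4882 = (205/8)*(-1/35) - 605/2441 = -41/56 - 605/2441 = -133961/136696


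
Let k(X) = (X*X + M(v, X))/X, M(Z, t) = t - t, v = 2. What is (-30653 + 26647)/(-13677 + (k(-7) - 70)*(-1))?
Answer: 2003/6800 ≈ 0.29456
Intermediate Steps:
M(Z, t) = 0
k(X) = X (k(X) = (X*X + 0)/X = (X² + 0)/X = X²/X = X)
(-30653 + 26647)/(-13677 + (k(-7) - 70)*(-1)) = (-30653 + 26647)/(-13677 + (-7 - 70)*(-1)) = -4006/(-13677 - 77*(-1)) = -4006/(-13677 + 77) = -4006/(-13600) = -4006*(-1/13600) = 2003/6800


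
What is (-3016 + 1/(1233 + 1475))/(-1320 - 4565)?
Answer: 8167327/15936580 ≈ 0.51249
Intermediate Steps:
(-3016 + 1/(1233 + 1475))/(-1320 - 4565) = (-3016 + 1/2708)/(-5885) = (-3016 + 1/2708)*(-1/5885) = -8167327/2708*(-1/5885) = 8167327/15936580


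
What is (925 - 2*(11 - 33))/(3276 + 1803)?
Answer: 323/1693 ≈ 0.19079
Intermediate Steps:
(925 - 2*(11 - 33))/(3276 + 1803) = (925 - 2*(-22))/5079 = (925 + 44)*(1/5079) = 969*(1/5079) = 323/1693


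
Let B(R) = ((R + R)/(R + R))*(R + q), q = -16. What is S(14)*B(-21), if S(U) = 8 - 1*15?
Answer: 259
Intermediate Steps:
S(U) = -7 (S(U) = 8 - 15 = -7)
B(R) = -16 + R (B(R) = ((R + R)/(R + R))*(R - 16) = ((2*R)/((2*R)))*(-16 + R) = ((2*R)*(1/(2*R)))*(-16 + R) = 1*(-16 + R) = -16 + R)
S(14)*B(-21) = -7*(-16 - 21) = -7*(-37) = 259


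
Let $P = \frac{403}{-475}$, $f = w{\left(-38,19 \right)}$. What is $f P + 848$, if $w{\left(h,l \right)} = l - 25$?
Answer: $\frac{405218}{475} \approx 853.09$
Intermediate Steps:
$w{\left(h,l \right)} = -25 + l$
$f = -6$ ($f = -25 + 19 = -6$)
$P = - \frac{403}{475}$ ($P = 403 \left(- \frac{1}{475}\right) = - \frac{403}{475} \approx -0.84842$)
$f P + 848 = \left(-6\right) \left(- \frac{403}{475}\right) + 848 = \frac{2418}{475} + 848 = \frac{405218}{475}$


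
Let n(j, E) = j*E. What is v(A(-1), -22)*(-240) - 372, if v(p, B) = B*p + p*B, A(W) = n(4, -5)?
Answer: -211572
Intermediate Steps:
n(j, E) = E*j
A(W) = -20 (A(W) = -5*4 = -20)
v(p, B) = 2*B*p (v(p, B) = B*p + B*p = 2*B*p)
v(A(-1), -22)*(-240) - 372 = (2*(-22)*(-20))*(-240) - 372 = 880*(-240) - 372 = -211200 - 372 = -211572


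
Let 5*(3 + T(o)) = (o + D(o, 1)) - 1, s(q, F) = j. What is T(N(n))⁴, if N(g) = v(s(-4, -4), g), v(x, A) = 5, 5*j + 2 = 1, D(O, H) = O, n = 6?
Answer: 1296/625 ≈ 2.0736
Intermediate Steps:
j = -⅕ (j = -⅖ + (⅕)*1 = -⅖ + ⅕ = -⅕ ≈ -0.20000)
s(q, F) = -⅕
N(g) = 5
T(o) = -16/5 + 2*o/5 (T(o) = -3 + ((o + o) - 1)/5 = -3 + (2*o - 1)/5 = -3 + (-1 + 2*o)/5 = -3 + (-⅕ + 2*o/5) = -16/5 + 2*o/5)
T(N(n))⁴ = (-16/5 + (⅖)*5)⁴ = (-16/5 + 2)⁴ = (-6/5)⁴ = 1296/625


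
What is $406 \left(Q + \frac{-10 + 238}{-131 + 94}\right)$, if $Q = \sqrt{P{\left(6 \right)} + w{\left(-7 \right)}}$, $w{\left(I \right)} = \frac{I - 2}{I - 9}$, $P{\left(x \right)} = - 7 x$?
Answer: $- \frac{92568}{37} + \frac{203 i \sqrt{663}}{2} \approx -2501.8 + 2613.5 i$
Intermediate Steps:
$w{\left(I \right)} = \frac{-2 + I}{-9 + I}$
$Q = \frac{i \sqrt{663}}{4}$ ($Q = \sqrt{\left(-7\right) 6 + \frac{-2 - 7}{-9 - 7}} = \sqrt{-42 + \frac{1}{-16} \left(-9\right)} = \sqrt{-42 - - \frac{9}{16}} = \sqrt{-42 + \frac{9}{16}} = \sqrt{- \frac{663}{16}} = \frac{i \sqrt{663}}{4} \approx 6.4372 i$)
$406 \left(Q + \frac{-10 + 238}{-131 + 94}\right) = 406 \left(\frac{i \sqrt{663}}{4} + \frac{-10 + 238}{-131 + 94}\right) = 406 \left(\frac{i \sqrt{663}}{4} + \frac{228}{-37}\right) = 406 \left(\frac{i \sqrt{663}}{4} + 228 \left(- \frac{1}{37}\right)\right) = 406 \left(\frac{i \sqrt{663}}{4} - \frac{228}{37}\right) = 406 \left(- \frac{228}{37} + \frac{i \sqrt{663}}{4}\right) = - \frac{92568}{37} + \frac{203 i \sqrt{663}}{2}$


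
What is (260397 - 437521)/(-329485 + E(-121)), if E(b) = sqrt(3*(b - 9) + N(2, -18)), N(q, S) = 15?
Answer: 2917985057/5428018280 + 44281*I*sqrt(15)/5428018280 ≈ 0.53758 + 3.1595e-5*I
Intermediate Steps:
E(b) = sqrt(-12 + 3*b) (E(b) = sqrt(3*(b - 9) + 15) = sqrt(3*(-9 + b) + 15) = sqrt((-27 + 3*b) + 15) = sqrt(-12 + 3*b))
(260397 - 437521)/(-329485 + E(-121)) = (260397 - 437521)/(-329485 + sqrt(-12 + 3*(-121))) = -177124/(-329485 + sqrt(-12 - 363)) = -177124/(-329485 + sqrt(-375)) = -177124/(-329485 + 5*I*sqrt(15))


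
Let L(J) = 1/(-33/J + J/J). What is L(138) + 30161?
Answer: 1055681/35 ≈ 30162.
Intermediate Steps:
L(J) = 1/(1 - 33/J) (L(J) = 1/(-33/J + 1) = 1/(1 - 33/J))
L(138) + 30161 = 138/(-33 + 138) + 30161 = 138/105 + 30161 = 138*(1/105) + 30161 = 46/35 + 30161 = 1055681/35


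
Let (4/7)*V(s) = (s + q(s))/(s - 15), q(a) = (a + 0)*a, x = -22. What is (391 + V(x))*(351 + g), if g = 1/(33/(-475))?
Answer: 151718618/1221 ≈ 1.2426e+5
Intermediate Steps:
q(a) = a² (q(a) = a*a = a²)
g = -475/33 (g = 1/(33*(-1/475)) = 1/(-33/475) = -475/33 ≈ -14.394)
V(s) = 7*(s + s²)/(4*(-15 + s)) (V(s) = 7*((s + s²)/(s - 15))/4 = 7*((s + s²)/(-15 + s))/4 = 7*(s + s²)/(4*(-15 + s)))
(391 + V(x))*(351 + g) = (391 + (7/4)*(-22)*(1 - 22)/(-15 - 22))*(351 - 475/33) = (391 + (7/4)*(-22)*(-21)/(-37))*(11108/33) = (391 + (7/4)*(-22)*(-1/37)*(-21))*(11108/33) = (391 - 1617/74)*(11108/33) = (27317/74)*(11108/33) = 151718618/1221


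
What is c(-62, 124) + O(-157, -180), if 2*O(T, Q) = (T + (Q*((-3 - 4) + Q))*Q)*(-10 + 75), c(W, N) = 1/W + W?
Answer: -6104401100/31 ≈ -1.9692e+8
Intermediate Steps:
c(W, N) = W + 1/W
O(T, Q) = 65*T/2 + 65*Q²*(-7 + Q)/2 (O(T, Q) = ((T + (Q*((-3 - 4) + Q))*Q)*(-10 + 75))/2 = ((T + (Q*(-7 + Q))*Q)*65)/2 = ((T + Q²*(-7 + Q))*65)/2 = (65*T + 65*Q²*(-7 + Q))/2 = 65*T/2 + 65*Q²*(-7 + Q)/2)
c(-62, 124) + O(-157, -180) = (-62 + 1/(-62)) + (-455/2*(-180)² + (65/2)*(-157) + (65/2)*(-180)³) = (-62 - 1/62) + (-455/2*32400 - 10205/2 + (65/2)*(-5832000)) = -3845/62 + (-7371000 - 10205/2 - 189540000) = -3845/62 - 393832205/2 = -6104401100/31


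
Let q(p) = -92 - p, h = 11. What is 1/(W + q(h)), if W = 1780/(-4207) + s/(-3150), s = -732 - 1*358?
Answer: -189315/19514036 ≈ -0.0097015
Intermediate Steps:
s = -1090 (s = -732 - 358 = -1090)
W = -14591/189315 (W = 1780/(-4207) - 1090/(-3150) = 1780*(-1/4207) - 1090*(-1/3150) = -1780/4207 + 109/315 = -14591/189315 ≈ -0.077073)
1/(W + q(h)) = 1/(-14591/189315 + (-92 - 1*11)) = 1/(-14591/189315 + (-92 - 11)) = 1/(-14591/189315 - 103) = 1/(-19514036/189315) = -189315/19514036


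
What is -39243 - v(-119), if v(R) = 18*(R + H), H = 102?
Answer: -38937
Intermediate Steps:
v(R) = 1836 + 18*R (v(R) = 18*(R + 102) = 18*(102 + R) = 1836 + 18*R)
-39243 - v(-119) = -39243 - (1836 + 18*(-119)) = -39243 - (1836 - 2142) = -39243 - 1*(-306) = -39243 + 306 = -38937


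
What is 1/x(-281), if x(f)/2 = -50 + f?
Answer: -1/662 ≈ -0.0015106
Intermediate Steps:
x(f) = -100 + 2*f (x(f) = 2*(-50 + f) = -100 + 2*f)
1/x(-281) = 1/(-100 + 2*(-281)) = 1/(-100 - 562) = 1/(-662) = -1/662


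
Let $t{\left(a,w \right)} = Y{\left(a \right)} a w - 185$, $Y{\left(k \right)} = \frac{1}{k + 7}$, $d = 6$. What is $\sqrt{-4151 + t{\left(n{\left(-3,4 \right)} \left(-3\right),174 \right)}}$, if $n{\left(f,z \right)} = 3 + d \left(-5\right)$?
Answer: $\frac{i \sqrt{2021107}}{22} \approx 64.621 i$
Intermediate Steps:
$n{\left(f,z \right)} = -27$ ($n{\left(f,z \right)} = 3 + 6 \left(-5\right) = 3 - 30 = -27$)
$Y{\left(k \right)} = \frac{1}{7 + k}$
$t{\left(a,w \right)} = -185 + \frac{a w}{7 + a}$ ($t{\left(a,w \right)} = \frac{a}{7 + a} w - 185 = \frac{a w}{7 + a} - 185 = -185 + \frac{a w}{7 + a}$)
$\sqrt{-4151 + t{\left(n{\left(-3,4 \right)} \left(-3\right),174 \right)}} = \sqrt{-4151 + \frac{-1295 - 185 \left(\left(-27\right) \left(-3\right)\right) + \left(-27\right) \left(-3\right) 174}{7 - -81}} = \sqrt{-4151 + \frac{-1295 - 14985 + 81 \cdot 174}{7 + 81}} = \sqrt{-4151 + \frac{-1295 - 14985 + 14094}{88}} = \sqrt{-4151 + \frac{1}{88} \left(-2186\right)} = \sqrt{-4151 - \frac{1093}{44}} = \sqrt{- \frac{183737}{44}} = \frac{i \sqrt{2021107}}{22}$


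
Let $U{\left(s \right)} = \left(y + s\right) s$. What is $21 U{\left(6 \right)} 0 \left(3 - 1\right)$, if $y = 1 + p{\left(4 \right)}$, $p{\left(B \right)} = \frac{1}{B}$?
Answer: $0$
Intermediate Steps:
$y = \frac{5}{4}$ ($y = 1 + \frac{1}{4} = \frac{5}{4} \approx 1.25$)
$U{\left(s \right)} = s \left(\frac{5}{4} + s\right)$ ($U{\left(s \right)} = \left(\frac{5}{4} + s\right) s = s \left(\frac{5}{4} + s\right)$)
$21 U{\left(6 \right)} 0 \left(3 - 1\right) = 21 \cdot \frac{1}{4} \cdot 6 \left(5 + 4 \cdot 6\right) 0 \left(3 - 1\right) = 21 \cdot \frac{1}{4} \cdot 6 \left(5 + 24\right) 0 \cdot 2 = 21 \cdot \frac{1}{4} \cdot 6 \cdot 29 \cdot 0 = 21 \cdot \frac{87}{2} \cdot 0 = \frac{1827}{2} \cdot 0 = 0$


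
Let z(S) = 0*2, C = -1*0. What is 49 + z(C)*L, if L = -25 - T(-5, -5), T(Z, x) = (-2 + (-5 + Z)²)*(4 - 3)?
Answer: 49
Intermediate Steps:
C = 0
T(Z, x) = -2 + (-5 + Z)² (T(Z, x) = (-2 + (-5 + Z)²)*1 = -2 + (-5 + Z)²)
z(S) = 0
L = -123 (L = -25 - (-2 + (-5 - 5)²) = -25 - (-2 + (-10)²) = -25 - (-2 + 100) = -25 - 1*98 = -25 - 98 = -123)
49 + z(C)*L = 49 + 0*(-123) = 49 + 0 = 49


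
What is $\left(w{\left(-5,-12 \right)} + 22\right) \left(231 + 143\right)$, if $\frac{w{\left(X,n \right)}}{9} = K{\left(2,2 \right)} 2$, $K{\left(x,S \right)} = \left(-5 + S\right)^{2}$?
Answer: $68816$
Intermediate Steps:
$w{\left(X,n \right)} = 162$ ($w{\left(X,n \right)} = 9 \left(-5 + 2\right)^{2} \cdot 2 = 9 \left(-3\right)^{2} \cdot 2 = 9 \cdot 9 \cdot 2 = 9 \cdot 18 = 162$)
$\left(w{\left(-5,-12 \right)} + 22\right) \left(231 + 143\right) = \left(162 + 22\right) \left(231 + 143\right) = 184 \cdot 374 = 68816$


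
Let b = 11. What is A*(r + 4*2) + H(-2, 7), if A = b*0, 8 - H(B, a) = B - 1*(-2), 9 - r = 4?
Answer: 8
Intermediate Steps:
r = 5 (r = 9 - 1*4 = 9 - 4 = 5)
H(B, a) = 6 - B (H(B, a) = 8 - (B - 1*(-2)) = 8 - (B + 2) = 8 - (2 + B) = 8 + (-2 - B) = 6 - B)
A = 0 (A = 11*0 = 0)
A*(r + 4*2) + H(-2, 7) = 0*(5 + 4*2) + (6 - 1*(-2)) = 0*(5 + 8) + (6 + 2) = 0*13 + 8 = 0 + 8 = 8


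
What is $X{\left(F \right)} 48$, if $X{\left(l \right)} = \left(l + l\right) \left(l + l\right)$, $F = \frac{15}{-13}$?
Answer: $\frac{43200}{169} \approx 255.62$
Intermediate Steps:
$F = - \frac{15}{13}$ ($F = 15 \left(- \frac{1}{13}\right) = - \frac{15}{13} \approx -1.1538$)
$X{\left(l \right)} = 4 l^{2}$ ($X{\left(l \right)} = 2 l 2 l = 4 l^{2}$)
$X{\left(F \right)} 48 = 4 \left(- \frac{15}{13}\right)^{2} \cdot 48 = 4 \cdot \frac{225}{169} \cdot 48 = \frac{900}{169} \cdot 48 = \frac{43200}{169}$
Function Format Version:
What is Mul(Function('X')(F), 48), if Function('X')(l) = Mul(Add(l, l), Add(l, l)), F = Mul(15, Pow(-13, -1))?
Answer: Rational(43200, 169) ≈ 255.62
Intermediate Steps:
F = Rational(-15, 13) (F = Mul(15, Rational(-1, 13)) = Rational(-15, 13) ≈ -1.1538)
Function('X')(l) = Mul(4, Pow(l, 2)) (Function('X')(l) = Mul(Mul(2, l), Mul(2, l)) = Mul(4, Pow(l, 2)))
Mul(Function('X')(F), 48) = Mul(Mul(4, Pow(Rational(-15, 13), 2)), 48) = Mul(Mul(4, Rational(225, 169)), 48) = Mul(Rational(900, 169), 48) = Rational(43200, 169)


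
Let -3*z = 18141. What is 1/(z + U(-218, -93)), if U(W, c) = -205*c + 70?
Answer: 1/13088 ≈ 7.6406e-5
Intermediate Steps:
U(W, c) = 70 - 205*c
z = -6047 (z = -1/3*18141 = -6047)
1/(z + U(-218, -93)) = 1/(-6047 + (70 - 205*(-93))) = 1/(-6047 + (70 + 19065)) = 1/(-6047 + 19135) = 1/13088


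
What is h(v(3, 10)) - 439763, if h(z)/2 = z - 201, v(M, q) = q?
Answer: -440145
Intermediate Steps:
h(z) = -402 + 2*z (h(z) = 2*(z - 201) = 2*(-201 + z) = -402 + 2*z)
h(v(3, 10)) - 439763 = (-402 + 2*10) - 439763 = (-402 + 20) - 439763 = -382 - 439763 = -440145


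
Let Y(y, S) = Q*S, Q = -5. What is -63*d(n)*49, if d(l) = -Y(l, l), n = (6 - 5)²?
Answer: -15435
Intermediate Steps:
n = 1 (n = 1² = 1)
Y(y, S) = -5*S
d(l) = 5*l (d(l) = -(-5)*l = 5*l)
-63*d(n)*49 = -315*49 = -15435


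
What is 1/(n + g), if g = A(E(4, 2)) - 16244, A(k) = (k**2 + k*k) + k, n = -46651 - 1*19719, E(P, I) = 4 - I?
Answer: -1/82604 ≈ -1.2106e-5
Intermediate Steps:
n = -66370 (n = -46651 - 19719 = -66370)
A(k) = k + 2*k**2 (A(k) = (k**2 + k**2) + k = 2*k**2 + k = k + 2*k**2)
g = -16234 (g = (4 - 1*2)*(1 + 2*(4 - 1*2)) - 16244 = (4 - 2)*(1 + 2*(4 - 2)) - 16244 = 2*(1 + 2*2) - 16244 = 2*(1 + 4) - 16244 = 2*5 - 16244 = 10 - 16244 = -16234)
1/(n + g) = 1/(-66370 - 16234) = 1/(-82604) = -1/82604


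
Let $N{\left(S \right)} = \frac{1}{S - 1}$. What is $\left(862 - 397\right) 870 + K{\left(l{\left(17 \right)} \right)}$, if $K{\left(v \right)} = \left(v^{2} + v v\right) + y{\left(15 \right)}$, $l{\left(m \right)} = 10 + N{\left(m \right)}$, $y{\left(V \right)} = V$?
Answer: $\frac{51810241}{128} \approx 4.0477 \cdot 10^{5}$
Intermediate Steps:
$N{\left(S \right)} = \frac{1}{-1 + S}$
$l{\left(m \right)} = 10 + \frac{1}{-1 + m}$
$K{\left(v \right)} = 15 + 2 v^{2}$ ($K{\left(v \right)} = \left(v^{2} + v v\right) + 15 = \left(v^{2} + v^{2}\right) + 15 = 2 v^{2} + 15 = 15 + 2 v^{2}$)
$\left(862 - 397\right) 870 + K{\left(l{\left(17 \right)} \right)} = \left(862 - 397\right) 870 + \left(15 + 2 \left(\frac{-9 + 10 \cdot 17}{-1 + 17}\right)^{2}\right) = 465 \cdot 870 + \left(15 + 2 \left(\frac{-9 + 170}{16}\right)^{2}\right) = 404550 + \left(15 + 2 \left(\frac{1}{16} \cdot 161\right)^{2}\right) = 404550 + \left(15 + 2 \left(\frac{161}{16}\right)^{2}\right) = 404550 + \left(15 + 2 \cdot \frac{25921}{256}\right) = 404550 + \left(15 + \frac{25921}{128}\right) = 404550 + \frac{27841}{128} = \frac{51810241}{128}$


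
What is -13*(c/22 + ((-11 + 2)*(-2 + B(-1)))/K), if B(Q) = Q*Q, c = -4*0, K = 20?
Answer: -117/20 ≈ -5.8500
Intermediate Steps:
c = 0
B(Q) = Q²
-13*(c/22 + ((-11 + 2)*(-2 + B(-1)))/K) = -13*(0/22 + ((-11 + 2)*(-2 + (-1)²))/20) = -13*(0*(1/22) - 9*(-2 + 1)*(1/20)) = -13*(0 - 9*(-1)*(1/20)) = -13*(0 + 9*(1/20)) = -13*(0 + 9/20) = -13*9/20 = -117/20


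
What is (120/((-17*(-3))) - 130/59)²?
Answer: 22500/1006009 ≈ 0.022366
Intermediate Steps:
(120/((-17*(-3))) - 130/59)² = (120/51 - 130*1/59)² = (120*(1/51) - 130/59)² = (40/17 - 130/59)² = (150/1003)² = 22500/1006009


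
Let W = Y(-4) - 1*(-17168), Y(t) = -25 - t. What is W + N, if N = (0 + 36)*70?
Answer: 19667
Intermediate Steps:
N = 2520 (N = 36*70 = 2520)
W = 17147 (W = (-25 - 1*(-4)) - 1*(-17168) = (-25 + 4) + 17168 = -21 + 17168 = 17147)
W + N = 17147 + 2520 = 19667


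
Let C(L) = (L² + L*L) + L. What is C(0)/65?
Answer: 0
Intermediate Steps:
C(L) = L + 2*L² (C(L) = (L² + L²) + L = 2*L² + L = L + 2*L²)
C(0)/65 = (0*(1 + 2*0))/65 = (0*(1 + 0))*(1/65) = (0*1)*(1/65) = 0*(1/65) = 0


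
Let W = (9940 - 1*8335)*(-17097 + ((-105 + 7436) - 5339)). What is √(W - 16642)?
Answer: I*√24260167 ≈ 4925.5*I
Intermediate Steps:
W = -24243525 (W = (9940 - 8335)*(-17097 + (7331 - 5339)) = 1605*(-17097 + 1992) = 1605*(-15105) = -24243525)
√(W - 16642) = √(-24243525 - 16642) = √(-24260167) = I*√24260167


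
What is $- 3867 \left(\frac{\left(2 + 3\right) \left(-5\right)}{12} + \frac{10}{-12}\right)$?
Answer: $\frac{45115}{4} \approx 11279.0$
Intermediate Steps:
$- 3867 \left(\frac{\left(2 + 3\right) \left(-5\right)}{12} + \frac{10}{-12}\right) = - 3867 \left(5 \left(-5\right) \frac{1}{12} + 10 \left(- \frac{1}{12}\right)\right) = - 3867 \left(\left(-25\right) \frac{1}{12} - \frac{5}{6}\right) = - 3867 \left(- \frac{25}{12} - \frac{5}{6}\right) = \left(-3867\right) \left(- \frac{35}{12}\right) = \frac{45115}{4}$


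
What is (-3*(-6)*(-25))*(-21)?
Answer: 9450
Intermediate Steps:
(-3*(-6)*(-25))*(-21) = (18*(-25))*(-21) = -450*(-21) = 9450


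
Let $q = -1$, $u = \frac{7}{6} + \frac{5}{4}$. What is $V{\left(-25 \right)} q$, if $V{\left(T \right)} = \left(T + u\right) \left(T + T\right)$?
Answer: $- \frac{6775}{6} \approx -1129.2$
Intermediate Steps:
$u = \frac{29}{12}$ ($u = 7 \cdot \frac{1}{6} + 5 \cdot \frac{1}{4} = \frac{7}{6} + \frac{5}{4} = \frac{29}{12} \approx 2.4167$)
$V{\left(T \right)} = 2 T \left(\frac{29}{12} + T\right)$ ($V{\left(T \right)} = \left(T + \frac{29}{12}\right) \left(T + T\right) = \left(\frac{29}{12} + T\right) 2 T = 2 T \left(\frac{29}{12} + T\right)$)
$V{\left(-25 \right)} q = \frac{1}{6} \left(-25\right) \left(29 + 12 \left(-25\right)\right) \left(-1\right) = \frac{1}{6} \left(-25\right) \left(29 - 300\right) \left(-1\right) = \frac{1}{6} \left(-25\right) \left(-271\right) \left(-1\right) = \frac{6775}{6} \left(-1\right) = - \frac{6775}{6}$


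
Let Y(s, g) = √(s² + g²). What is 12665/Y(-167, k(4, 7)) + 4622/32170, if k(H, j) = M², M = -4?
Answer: 2311/16085 + 2533*√28145/5629 ≈ 75.636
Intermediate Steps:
k(H, j) = 16 (k(H, j) = (-4)² = 16)
Y(s, g) = √(g² + s²)
12665/Y(-167, k(4, 7)) + 4622/32170 = 12665/(√(16² + (-167)²)) + 4622/32170 = 12665/(√(256 + 27889)) + 4622*(1/32170) = 12665/(√28145) + 2311/16085 = 12665*(√28145/28145) + 2311/16085 = 2533*√28145/5629 + 2311/16085 = 2311/16085 + 2533*√28145/5629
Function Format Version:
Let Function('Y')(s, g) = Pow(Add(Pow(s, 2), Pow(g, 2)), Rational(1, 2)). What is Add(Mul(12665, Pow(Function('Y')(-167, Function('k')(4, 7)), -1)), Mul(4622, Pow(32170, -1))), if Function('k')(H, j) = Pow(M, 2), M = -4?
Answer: Add(Rational(2311, 16085), Mul(Rational(2533, 5629), Pow(28145, Rational(1, 2)))) ≈ 75.636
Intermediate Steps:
Function('k')(H, j) = 16 (Function('k')(H, j) = Pow(-4, 2) = 16)
Function('Y')(s, g) = Pow(Add(Pow(g, 2), Pow(s, 2)), Rational(1, 2))
Add(Mul(12665, Pow(Function('Y')(-167, Function('k')(4, 7)), -1)), Mul(4622, Pow(32170, -1))) = Add(Mul(12665, Pow(Pow(Add(Pow(16, 2), Pow(-167, 2)), Rational(1, 2)), -1)), Mul(4622, Pow(32170, -1))) = Add(Mul(12665, Pow(Pow(Add(256, 27889), Rational(1, 2)), -1)), Mul(4622, Rational(1, 32170))) = Add(Mul(12665, Pow(Pow(28145, Rational(1, 2)), -1)), Rational(2311, 16085)) = Add(Mul(12665, Mul(Rational(1, 28145), Pow(28145, Rational(1, 2)))), Rational(2311, 16085)) = Add(Mul(Rational(2533, 5629), Pow(28145, Rational(1, 2))), Rational(2311, 16085)) = Add(Rational(2311, 16085), Mul(Rational(2533, 5629), Pow(28145, Rational(1, 2))))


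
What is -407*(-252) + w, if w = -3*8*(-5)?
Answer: 102684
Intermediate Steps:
w = 120 (w = -24*(-5) = 120)
-407*(-252) + w = -407*(-252) + 120 = 102564 + 120 = 102684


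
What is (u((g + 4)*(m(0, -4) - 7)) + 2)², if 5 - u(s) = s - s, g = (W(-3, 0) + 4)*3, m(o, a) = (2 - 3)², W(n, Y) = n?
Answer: 49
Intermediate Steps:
m(o, a) = 1 (m(o, a) = (-1)² = 1)
g = 3 (g = (-3 + 4)*3 = 1*3 = 3)
u(s) = 5 (u(s) = 5 - (s - s) = 5 - 1*0 = 5 + 0 = 5)
(u((g + 4)*(m(0, -4) - 7)) + 2)² = (5 + 2)² = 7² = 49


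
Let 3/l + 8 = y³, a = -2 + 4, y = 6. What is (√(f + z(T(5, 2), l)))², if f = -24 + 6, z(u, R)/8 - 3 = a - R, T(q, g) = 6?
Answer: 569/26 ≈ 21.885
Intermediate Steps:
a = 2
l = 3/208 (l = 3/(-8 + 6³) = 3/(-8 + 216) = 3/208 ≈ 0.014423)
z(u, R) = 40 - 8*R (z(u, R) = 24 + 8*(2 - R) = 24 + (16 - 8*R) = 40 - 8*R)
f = -18
(√(f + z(T(5, 2), l)))² = (√(-18 + (40 - 8*3/208)))² = (√(-18 + (40 - 3/26)))² = (√(-18 + 1037/26))² = (√(569/26))² = (√14794/26)² = 569/26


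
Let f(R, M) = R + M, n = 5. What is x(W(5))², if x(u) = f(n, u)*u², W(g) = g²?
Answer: 351562500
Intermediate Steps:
f(R, M) = M + R
x(u) = u²*(5 + u) (x(u) = (u + 5)*u² = (5 + u)*u² = u²*(5 + u))
x(W(5))² = ((5²)²*(5 + 5²))² = (25²*(5 + 25))² = (625*30)² = 18750² = 351562500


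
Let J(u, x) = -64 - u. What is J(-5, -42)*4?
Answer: -236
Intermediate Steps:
J(-5, -42)*4 = (-64 - 1*(-5))*4 = (-64 + 5)*4 = -59*4 = -236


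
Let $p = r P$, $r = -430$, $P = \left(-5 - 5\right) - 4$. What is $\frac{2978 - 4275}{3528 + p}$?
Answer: $- \frac{1297}{9548} \approx -0.13584$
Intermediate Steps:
$P = -14$ ($P = -10 - 4 = -14$)
$p = 6020$ ($p = \left(-430\right) \left(-14\right) = 6020$)
$\frac{2978 - 4275}{3528 + p} = \frac{2978 - 4275}{3528 + 6020} = - \frac{1297}{9548}$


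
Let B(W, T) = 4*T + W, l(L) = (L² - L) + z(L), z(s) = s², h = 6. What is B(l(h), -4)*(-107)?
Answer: -5350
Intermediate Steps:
l(L) = -L + 2*L² (l(L) = (L² - L) + L² = -L + 2*L²)
B(W, T) = W + 4*T
B(l(h), -4)*(-107) = (6*(-1 + 2*6) + 4*(-4))*(-107) = (6*(-1 + 12) - 16)*(-107) = (6*11 - 16)*(-107) = (66 - 16)*(-107) = 50*(-107) = -5350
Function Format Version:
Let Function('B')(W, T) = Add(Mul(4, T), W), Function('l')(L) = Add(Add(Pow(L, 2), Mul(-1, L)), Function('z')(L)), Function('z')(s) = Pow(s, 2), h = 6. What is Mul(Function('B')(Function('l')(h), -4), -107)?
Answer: -5350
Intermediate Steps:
Function('l')(L) = Add(Mul(-1, L), Mul(2, Pow(L, 2))) (Function('l')(L) = Add(Add(Pow(L, 2), Mul(-1, L)), Pow(L, 2)) = Add(Mul(-1, L), Mul(2, Pow(L, 2))))
Function('B')(W, T) = Add(W, Mul(4, T))
Mul(Function('B')(Function('l')(h), -4), -107) = Mul(Add(Mul(6, Add(-1, Mul(2, 6))), Mul(4, -4)), -107) = Mul(Add(Mul(6, Add(-1, 12)), -16), -107) = Mul(Add(Mul(6, 11), -16), -107) = Mul(Add(66, -16), -107) = Mul(50, -107) = -5350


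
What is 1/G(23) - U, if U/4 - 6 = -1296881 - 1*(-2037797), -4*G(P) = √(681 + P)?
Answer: -2963688 - √11/22 ≈ -2.9637e+6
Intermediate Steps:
G(P) = -√(681 + P)/4
U = 2963688 (U = 24 + 4*(-1296881 - 1*(-2037797)) = 24 + 4*(-1296881 + 2037797) = 24 + 4*740916 = 24 + 2963664 = 2963688)
1/G(23) - U = 1/(-√(681 + 23)/4) - 1*2963688 = 1/(-2*√11) - 2963688 = -√11/22 - 2963688 = -2963688 - √11/22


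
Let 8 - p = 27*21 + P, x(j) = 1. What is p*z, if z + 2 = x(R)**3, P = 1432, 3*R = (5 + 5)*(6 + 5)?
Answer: 1991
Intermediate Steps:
R = 110/3 (R = ((5 + 5)*(6 + 5))/3 = (10*11)/3 = (1/3)*110 = 110/3 ≈ 36.667)
z = -1 (z = -2 + 1**3 = -2 + 1 = -1)
p = -1991 (p = 8 - (27*21 + 1432) = 8 - (567 + 1432) = 8 - 1*1999 = 8 - 1999 = -1991)
p*z = -1991*(-1) = 1991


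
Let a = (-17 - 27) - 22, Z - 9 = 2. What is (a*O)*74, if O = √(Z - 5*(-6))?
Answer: -4884*√41 ≈ -31273.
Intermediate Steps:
Z = 11 (Z = 9 + 2 = 11)
a = -66 (a = -44 - 22 = -66)
O = √41 (O = √(11 - 5*(-6)) = √(11 + 30) = √41 ≈ 6.4031)
(a*O)*74 = -66*√41*74 = -4884*√41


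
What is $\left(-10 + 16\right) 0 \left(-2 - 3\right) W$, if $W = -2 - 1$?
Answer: $0$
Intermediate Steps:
$W = -3$ ($W = -2 - 1 = -3$)
$\left(-10 + 16\right) 0 \left(-2 - 3\right) W = \left(-10 + 16\right) 0 \left(-2 - 3\right) \left(-3\right) = 6 \cdot 0 \left(-5\right) \left(-3\right) = 6 \cdot 0 \left(-3\right) = 0 \left(-3\right) = 0$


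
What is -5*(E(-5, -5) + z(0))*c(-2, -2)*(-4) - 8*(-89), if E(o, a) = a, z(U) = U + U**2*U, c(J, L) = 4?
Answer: 312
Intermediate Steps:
z(U) = U + U**3
-5*(E(-5, -5) + z(0))*c(-2, -2)*(-4) - 8*(-89) = -5*(-5 + (0 + 0**3))*4*(-4) - 8*(-89) = -5*(-5 + (0 + 0))*4*(-4) + 712 = -5*(-5 + 0)*4*(-4) + 712 = -(-25)*4*(-4) + 712 = -5*(-20)*(-4) + 712 = 100*(-4) + 712 = -400 + 712 = 312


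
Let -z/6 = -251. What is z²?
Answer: 2268036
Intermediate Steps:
z = 1506 (z = -6*(-251) = 1506)
z² = 1506² = 2268036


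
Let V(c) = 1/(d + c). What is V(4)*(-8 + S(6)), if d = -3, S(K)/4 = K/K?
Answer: -4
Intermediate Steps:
S(K) = 4 (S(K) = 4*(K/K) = 4*1 = 4)
V(c) = 1/(-3 + c)
V(4)*(-8 + S(6)) = (-8 + 4)/(-3 + 4) = -4/1 = 1*(-4) = -4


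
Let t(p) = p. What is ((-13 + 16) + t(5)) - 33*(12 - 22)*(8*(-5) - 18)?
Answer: -19132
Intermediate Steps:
((-13 + 16) + t(5)) - 33*(12 - 22)*(8*(-5) - 18) = ((-13 + 16) + 5) - 33*(12 - 22)*(8*(-5) - 18) = (3 + 5) - (-330)*(-40 - 18) = 8 - (-330)*(-58) = 8 - 33*580 = 8 - 19140 = -19132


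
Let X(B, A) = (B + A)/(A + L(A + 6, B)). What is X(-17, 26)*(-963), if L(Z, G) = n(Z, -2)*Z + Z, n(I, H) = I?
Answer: -8667/1082 ≈ -8.0102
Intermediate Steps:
L(Z, G) = Z + Z**2 (L(Z, G) = Z*Z + Z = Z**2 + Z = Z + Z**2)
X(B, A) = (A + B)/(A + (6 + A)*(7 + A)) (X(B, A) = (B + A)/(A + (A + 6)*(1 + (A + 6))) = (A + B)/(A + (6 + A)*(1 + (6 + A))) = (A + B)/(A + (6 + A)*(7 + A)))
X(-17, 26)*(-963) = ((26 - 17)/(26 + (6 + 26)*(7 + 26)))*(-963) = (9/(26 + 32*33))*(-963) = (9/(26 + 1056))*(-963) = (9/1082)*(-963) = -8667/1082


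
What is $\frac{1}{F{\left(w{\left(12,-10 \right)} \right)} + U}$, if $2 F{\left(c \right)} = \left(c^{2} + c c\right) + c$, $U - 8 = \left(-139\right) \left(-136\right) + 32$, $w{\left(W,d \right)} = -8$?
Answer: $\frac{1}{19004} \approx 5.262 \cdot 10^{-5}$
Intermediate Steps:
$U = 18944$ ($U = 8 + \left(\left(-139\right) \left(-136\right) + 32\right) = 8 + \left(18904 + 32\right) = 8 + 18936 = 18944$)
$F{\left(c \right)} = c^{2} + \frac{c}{2}$ ($F{\left(c \right)} = \frac{\left(c^{2} + c c\right) + c}{2} = \frac{\left(c^{2} + c^{2}\right) + c}{2} = \frac{2 c^{2} + c}{2} = \frac{c + 2 c^{2}}{2} = c^{2} + \frac{c}{2}$)
$\frac{1}{F{\left(w{\left(12,-10 \right)} \right)} + U} = \frac{1}{- 8 \left(\frac{1}{2} - 8\right) + 18944} = \frac{1}{\left(-8\right) \left(- \frac{15}{2}\right) + 18944} = \frac{1}{60 + 18944} = \frac{1}{19004}$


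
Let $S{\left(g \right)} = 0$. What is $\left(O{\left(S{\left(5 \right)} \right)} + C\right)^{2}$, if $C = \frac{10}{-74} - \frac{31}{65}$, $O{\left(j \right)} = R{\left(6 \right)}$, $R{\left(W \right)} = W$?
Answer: $\frac{167909764}{5784025} \approx 29.03$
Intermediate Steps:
$O{\left(j \right)} = 6$
$C = - \frac{1472}{2405}$ ($C = 10 \left(- \frac{1}{74}\right) - \frac{31}{65} = - \frac{5}{37} - \frac{31}{65} = - \frac{1472}{2405} \approx -0.61206$)
$\left(O{\left(S{\left(5 \right)} \right)} + C\right)^{2} = \left(6 - \frac{1472}{2405}\right)^{2} = \left(\frac{12958}{2405}\right)^{2} = \frac{167909764}{5784025}$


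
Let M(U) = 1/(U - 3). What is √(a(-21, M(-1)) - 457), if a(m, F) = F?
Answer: I*√1829/2 ≈ 21.383*I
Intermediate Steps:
M(U) = 1/(-3 + U)
√(a(-21, M(-1)) - 457) = √(1/(-3 - 1) - 457) = √(1/(-4) - 457) = √(-¼ - 457) = √(-1829/4) = I*√1829/2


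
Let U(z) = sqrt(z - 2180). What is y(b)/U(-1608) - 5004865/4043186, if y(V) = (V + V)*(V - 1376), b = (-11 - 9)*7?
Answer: -5004865/4043186 - 212240*I*sqrt(947)/947 ≈ -1.2379 - 6896.9*I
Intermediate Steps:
b = -140 (b = -20*7 = -140)
U(z) = sqrt(-2180 + z)
y(V) = 2*V*(-1376 + V) (y(V) = (2*V)*(-1376 + V) = 2*V*(-1376 + V))
y(b)/U(-1608) - 5004865/4043186 = (2*(-140)*(-1376 - 140))/(sqrt(-2180 - 1608)) - 5004865/4043186 = (2*(-140)*(-1516))/(sqrt(-3788)) - 5004865*1/4043186 = 424480/((2*I*sqrt(947))) - 5004865/4043186 = 424480*(-I*sqrt(947)/1894) - 5004865/4043186 = -212240*I*sqrt(947)/947 - 5004865/4043186 = -5004865/4043186 - 212240*I*sqrt(947)/947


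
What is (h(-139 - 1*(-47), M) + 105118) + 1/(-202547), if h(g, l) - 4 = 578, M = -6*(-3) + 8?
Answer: 21409217899/202547 ≈ 1.0570e+5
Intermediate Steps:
M = 26 (M = 18 + 8 = 26)
h(g, l) = 582 (h(g, l) = 4 + 578 = 582)
(h(-139 - 1*(-47), M) + 105118) + 1/(-202547) = (582 + 105118) + 1/(-202547) = 105700 - 1/202547 = 21409217899/202547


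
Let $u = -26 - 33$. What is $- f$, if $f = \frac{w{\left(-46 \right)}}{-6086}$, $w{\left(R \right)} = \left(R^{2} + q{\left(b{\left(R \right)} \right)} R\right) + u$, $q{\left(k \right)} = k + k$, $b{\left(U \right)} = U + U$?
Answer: $\frac{10521}{6086} \approx 1.7287$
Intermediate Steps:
$b{\left(U \right)} = 2 U$
$q{\left(k \right)} = 2 k$
$u = -59$ ($u = -26 - 33 = -59$)
$w{\left(R \right)} = -59 + 5 R^{2}$ ($w{\left(R \right)} = \left(R^{2} + 2 \cdot 2 R R\right) - 59 = \left(R^{2} + 4 R R\right) - 59 = \left(R^{2} + 4 R^{2}\right) - 59 = 5 R^{2} - 59 = -59 + 5 R^{2}$)
$f = - \frac{10521}{6086}$ ($f = \frac{-59 + 5 \left(-46\right)^{2}}{-6086} = \left(-59 + 5 \cdot 2116\right) \left(- \frac{1}{6086}\right) = \left(-59 + 10580\right) \left(- \frac{1}{6086}\right) = 10521 \left(- \frac{1}{6086}\right) = - \frac{10521}{6086} \approx -1.7287$)
$- f = \left(-1\right) \left(- \frac{10521}{6086}\right) = \frac{10521}{6086}$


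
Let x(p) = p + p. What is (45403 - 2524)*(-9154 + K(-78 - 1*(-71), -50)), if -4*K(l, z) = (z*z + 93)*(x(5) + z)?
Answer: 719338104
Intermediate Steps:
x(p) = 2*p
K(l, z) = -(10 + z)*(93 + z²)/4 (K(l, z) = -(z*z + 93)*(2*5 + z)/4 = -(z² + 93)*(10 + z)/4 = -(93 + z²)*(10 + z)/4 = -(10 + z)*(93 + z²)/4)
(45403 - 2524)*(-9154 + K(-78 - 1*(-71), -50)) = (45403 - 2524)*(-9154 + (-465/2 - 93/4*(-50) - 5/2*(-50)² - ¼*(-50)³)) = 42879*(-9154 + (-465/2 + 2325/2 - 5/2*2500 - ¼*(-125000))) = 42879*(-9154 + (-465/2 + 2325/2 - 6250 + 31250)) = 42879*(-9154 + 25930) = 42879*16776 = 719338104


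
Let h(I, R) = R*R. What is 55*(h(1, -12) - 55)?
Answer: 4895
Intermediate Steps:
h(I, R) = R²
55*(h(1, -12) - 55) = 55*((-12)² - 55) = 55*(144 - 55) = 55*89 = 4895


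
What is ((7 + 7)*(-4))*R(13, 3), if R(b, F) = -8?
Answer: 448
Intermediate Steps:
((7 + 7)*(-4))*R(13, 3) = ((7 + 7)*(-4))*(-8) = (14*(-4))*(-8) = -56*(-8) = 448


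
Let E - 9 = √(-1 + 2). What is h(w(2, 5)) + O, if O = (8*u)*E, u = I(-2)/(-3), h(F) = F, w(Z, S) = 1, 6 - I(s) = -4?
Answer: -797/3 ≈ -265.67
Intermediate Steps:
I(s) = 10 (I(s) = 6 - 1*(-4) = 6 + 4 = 10)
E = 10 (E = 9 + √(-1 + 2) = 9 + √1 = 9 + 1 = 10)
u = -10/3 (u = 10/(-3) = 10*(-⅓) = -10/3 ≈ -3.3333)
O = -800/3 (O = (8*(-10/3))*10 = -80/3*10 = -800/3 ≈ -266.67)
h(w(2, 5)) + O = 1 - 800/3 = -797/3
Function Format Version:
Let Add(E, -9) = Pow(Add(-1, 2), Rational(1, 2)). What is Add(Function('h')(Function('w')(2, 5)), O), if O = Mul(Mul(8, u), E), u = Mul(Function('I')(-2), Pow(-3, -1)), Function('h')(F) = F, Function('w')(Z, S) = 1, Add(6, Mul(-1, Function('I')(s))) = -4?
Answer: Rational(-797, 3) ≈ -265.67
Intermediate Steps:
Function('I')(s) = 10 (Function('I')(s) = Add(6, Mul(-1, -4)) = Add(6, 4) = 10)
E = 10 (E = Add(9, Pow(Add(-1, 2), Rational(1, 2))) = Add(9, Pow(1, Rational(1, 2))) = Add(9, 1) = 10)
u = Rational(-10, 3) (u = Mul(10, Pow(-3, -1)) = Mul(10, Rational(-1, 3)) = Rational(-10, 3) ≈ -3.3333)
O = Rational(-800, 3) (O = Mul(Mul(8, Rational(-10, 3)), 10) = Mul(Rational(-80, 3), 10) = Rational(-800, 3) ≈ -266.67)
Add(Function('h')(Function('w')(2, 5)), O) = Add(1, Rational(-800, 3)) = Rational(-797, 3)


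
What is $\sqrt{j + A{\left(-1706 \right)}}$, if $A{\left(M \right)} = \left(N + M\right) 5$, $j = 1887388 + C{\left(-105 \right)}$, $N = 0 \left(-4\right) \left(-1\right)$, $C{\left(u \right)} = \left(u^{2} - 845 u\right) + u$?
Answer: $\sqrt{1978503} \approx 1406.6$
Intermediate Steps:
$C{\left(u \right)} = u^{2} - 844 u$
$N = 0$ ($N = 0 \left(-1\right) = 0$)
$j = 1987033$ ($j = 1887388 - 105 \left(-844 - 105\right) = 1887388 - -99645 = 1887388 + 99645 = 1987033$)
$A{\left(M \right)} = 5 M$ ($A{\left(M \right)} = \left(0 + M\right) 5 = M 5 = 5 M$)
$\sqrt{j + A{\left(-1706 \right)}} = \sqrt{1987033 + 5 \left(-1706\right)} = \sqrt{1987033 - 8530} = \sqrt{1978503}$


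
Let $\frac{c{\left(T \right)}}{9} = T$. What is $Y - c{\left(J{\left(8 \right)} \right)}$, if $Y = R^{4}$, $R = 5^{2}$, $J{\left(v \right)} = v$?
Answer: $390553$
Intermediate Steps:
$c{\left(T \right)} = 9 T$
$R = 25$
$Y = 390625$ ($Y = 25^{4} = 390625$)
$Y - c{\left(J{\left(8 \right)} \right)} = 390625 - 9 \cdot 8 = 390625 - 72 = 390553$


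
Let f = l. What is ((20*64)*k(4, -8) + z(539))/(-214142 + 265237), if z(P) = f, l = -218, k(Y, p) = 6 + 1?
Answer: 8742/51095 ≈ 0.17109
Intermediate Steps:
k(Y, p) = 7
f = -218
z(P) = -218
((20*64)*k(4, -8) + z(539))/(-214142 + 265237) = ((20*64)*7 - 218)/(-214142 + 265237) = (1280*7 - 218)/51095 = (8960 - 218)*(1/51095) = 8742*(1/51095) = 8742/51095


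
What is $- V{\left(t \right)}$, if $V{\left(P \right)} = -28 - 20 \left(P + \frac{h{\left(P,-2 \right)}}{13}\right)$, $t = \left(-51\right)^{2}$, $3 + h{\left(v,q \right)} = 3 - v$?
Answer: $\frac{624604}{13} \approx 48046.0$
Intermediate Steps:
$h{\left(v,q \right)} = - v$ ($h{\left(v,q \right)} = -3 - \left(-3 + v\right) = - v$)
$t = 2601$
$V{\left(P \right)} = -28 - \frac{240 P}{13}$ ($V{\left(P \right)} = -28 - 20 \left(P + \frac{\left(-1\right) P}{13}\right) = -28 - 20 \left(P + - P \frac{1}{13}\right) = -28 - 20 \left(P - \frac{P}{13}\right) = -28 - 20 \frac{12 P}{13} = -28 - \frac{240 P}{13}$)
$- V{\left(t \right)} = - (-28 - \frac{624240}{13}) = \left(-1\right) \left(- \frac{624604}{13}\right) = \frac{624604}{13}$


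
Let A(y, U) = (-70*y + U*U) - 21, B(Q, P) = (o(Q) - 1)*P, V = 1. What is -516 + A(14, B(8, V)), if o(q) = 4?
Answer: -1508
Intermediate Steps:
B(Q, P) = 3*P (B(Q, P) = (4 - 1)*P = 3*P)
A(y, U) = -21 + U² - 70*y (A(y, U) = (-70*y + U²) - 21 = (U² - 70*y) - 21 = -21 + U² - 70*y)
-516 + A(14, B(8, V)) = -516 + (-21 + (3*1)² - 70*14) = -516 + (-21 + 3² - 980) = -516 + (-21 + 9 - 980) = -516 - 992 = -1508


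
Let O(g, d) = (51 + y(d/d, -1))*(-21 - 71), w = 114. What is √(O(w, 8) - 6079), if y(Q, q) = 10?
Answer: 3*I*√1299 ≈ 108.12*I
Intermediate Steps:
O(g, d) = -5612 (O(g, d) = (51 + 10)*(-21 - 71) = 61*(-92) = -5612)
√(O(w, 8) - 6079) = √(-5612 - 6079) = √(-11691) = 3*I*√1299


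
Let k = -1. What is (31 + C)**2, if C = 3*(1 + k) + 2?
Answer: 1089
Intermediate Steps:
C = 2 (C = 3*(1 - 1) + 2 = 3*0 + 2 = 0 + 2 = 2)
(31 + C)**2 = (31 + 2)**2 = 33**2 = 1089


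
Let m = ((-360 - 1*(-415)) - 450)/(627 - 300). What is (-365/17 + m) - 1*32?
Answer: -303958/5559 ≈ -54.679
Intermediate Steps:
m = -395/327 (m = ((-360 + 415) - 450)/327 = (55 - 450)*(1/327) = -395*1/327 = -395/327 ≈ -1.2080)
(-365/17 + m) - 1*32 = (-365/17 - 395/327) - 1*32 = (-365*1/17 - 395/327) - 32 = (-365/17 - 395/327) - 32 = -126070/5559 - 32 = -303958/5559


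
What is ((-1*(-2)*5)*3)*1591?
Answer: 47730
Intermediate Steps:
((-1*(-2)*5)*3)*1591 = ((2*5)*3)*1591 = (10*3)*1591 = 30*1591 = 47730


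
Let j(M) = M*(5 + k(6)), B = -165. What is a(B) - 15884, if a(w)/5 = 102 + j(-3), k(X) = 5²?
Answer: -15824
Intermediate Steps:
k(X) = 25
j(M) = 30*M (j(M) = M*(5 + 25) = M*30 = 30*M)
a(w) = 60 (a(w) = 5*(102 + 30*(-3)) = 5*(102 - 90) = 5*12 = 60)
a(B) - 15884 = 60 - 15884 = -15824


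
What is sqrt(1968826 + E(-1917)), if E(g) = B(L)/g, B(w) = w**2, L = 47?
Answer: sqrt(803912530629)/639 ≈ 1403.1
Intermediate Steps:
E(g) = 2209/g (E(g) = 47**2/g = 2209/g)
sqrt(1968826 + E(-1917)) = sqrt(1968826 + 2209/(-1917)) = sqrt(1968826 + 2209*(-1/1917)) = sqrt(1968826 - 2209/1917) = sqrt(3774237233/1917) = sqrt(803912530629)/639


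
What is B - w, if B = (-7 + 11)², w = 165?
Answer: -149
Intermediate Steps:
B = 16 (B = 4² = 16)
B - w = 16 - 1*165 = 16 - 165 = -149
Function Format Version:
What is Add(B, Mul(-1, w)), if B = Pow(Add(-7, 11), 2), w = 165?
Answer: -149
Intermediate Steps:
B = 16 (B = Pow(4, 2) = 16)
Add(B, Mul(-1, w)) = Add(16, Mul(-1, 165)) = Add(16, -165) = -149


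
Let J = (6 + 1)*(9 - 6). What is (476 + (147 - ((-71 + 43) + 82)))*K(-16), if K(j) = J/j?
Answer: -11949/16 ≈ -746.81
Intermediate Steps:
J = 21 (J = 7*3 = 21)
K(j) = 21/j
(476 + (147 - ((-71 + 43) + 82)))*K(-16) = (476 + (147 - ((-71 + 43) + 82)))*(21/(-16)) = (476 + (147 - (-28 + 82)))*(21*(-1/16)) = (476 + (147 - 1*54))*(-21/16) = (476 + (147 - 54))*(-21/16) = (476 + 93)*(-21/16) = 569*(-21/16) = -11949/16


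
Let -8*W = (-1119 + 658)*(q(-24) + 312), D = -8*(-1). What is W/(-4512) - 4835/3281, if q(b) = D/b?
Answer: -1937798315/355292928 ≈ -5.4541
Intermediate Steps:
D = 8
q(b) = 8/b
W = 431035/24 (W = -(-1119 + 658)*(8/(-24) + 312)/8 = -(-461)*(8*(-1/24) + 312)/8 = -(-461)*(-⅓ + 312)/8 = -(-461)*935/(8*3) = -⅛*(-431035/3) = 431035/24 ≈ 17960.)
W/(-4512) - 4835/3281 = (431035/24)/(-4512) - 4835/3281 = (431035/24)*(-1/4512) - 4835*1/3281 = -431035/108288 - 4835/3281 = -1937798315/355292928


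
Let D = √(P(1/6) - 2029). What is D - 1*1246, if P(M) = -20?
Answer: -1246 + I*√2049 ≈ -1246.0 + 45.266*I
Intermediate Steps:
D = I*√2049 (D = √(-20 - 2029) = √(-2049) = I*√2049 ≈ 45.266*I)
D - 1*1246 = I*√2049 - 1*1246 = I*√2049 - 1246 = -1246 + I*√2049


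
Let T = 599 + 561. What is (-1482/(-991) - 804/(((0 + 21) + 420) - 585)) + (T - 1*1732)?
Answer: -6718043/11892 ≈ -564.92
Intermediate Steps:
T = 1160
(-1482/(-991) - 804/(((0 + 21) + 420) - 585)) + (T - 1*1732) = (-1482/(-991) - 804/(((0 + 21) + 420) - 585)) + (1160 - 1*1732) = (-1482*(-1/991) - 804/((21 + 420) - 585)) + (1160 - 1732) = (1482/991 - 804/(441 - 585)) - 572 = (1482/991 - 804/(-144)) - 572 = (1482/991 - 804*(-1/144)) - 572 = (1482/991 + 67/12) - 572 = 84181/11892 - 572 = -6718043/11892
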